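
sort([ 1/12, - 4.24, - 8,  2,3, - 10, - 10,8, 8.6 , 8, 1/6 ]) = [ - 10, - 10, - 8, - 4.24, 1/12,1/6,2, 3, 8 , 8 , 8.6]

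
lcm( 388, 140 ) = 13580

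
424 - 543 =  - 119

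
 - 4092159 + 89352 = -4002807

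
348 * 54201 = 18861948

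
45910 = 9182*5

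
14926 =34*439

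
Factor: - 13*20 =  - 2^2*5^1 *13^1 = -260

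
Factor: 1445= 5^1*17^2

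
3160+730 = 3890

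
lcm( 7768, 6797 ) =54376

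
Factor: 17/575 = 5^( - 2 )*17^1* 23^( - 1 )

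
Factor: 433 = 433^1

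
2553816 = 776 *3291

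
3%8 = 3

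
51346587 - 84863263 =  - 33516676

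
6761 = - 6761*( - 1 )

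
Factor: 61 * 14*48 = 2^5 *3^1*7^1*61^1 = 40992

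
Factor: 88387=13^2*523^1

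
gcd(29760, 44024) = 8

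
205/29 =7 + 2/29=7.07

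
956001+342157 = 1298158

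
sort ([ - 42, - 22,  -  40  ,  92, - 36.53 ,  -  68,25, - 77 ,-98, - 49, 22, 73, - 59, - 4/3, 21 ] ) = [ - 98,  -  77, - 68, - 59 , - 49,- 42,-40, - 36.53 , - 22, - 4/3, 21,22,25, 73, 92 ]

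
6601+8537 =15138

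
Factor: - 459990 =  - 2^1 *3^2*5^1 * 19^1* 269^1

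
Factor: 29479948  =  2^2*149^1*49463^1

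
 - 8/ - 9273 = 8/9273 = 0.00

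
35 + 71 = 106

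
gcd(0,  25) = 25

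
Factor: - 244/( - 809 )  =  2^2*61^1*809^ ( - 1 )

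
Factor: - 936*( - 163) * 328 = 2^6*3^2*13^1*41^1*163^1 = 50042304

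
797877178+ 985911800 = 1783788978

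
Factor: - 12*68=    - 2^4*3^1*17^1 = -816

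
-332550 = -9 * 36950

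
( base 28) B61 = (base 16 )2259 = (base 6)104413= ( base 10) 8793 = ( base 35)768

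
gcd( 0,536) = 536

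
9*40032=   360288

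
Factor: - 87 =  - 3^1*29^1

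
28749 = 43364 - 14615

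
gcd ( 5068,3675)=7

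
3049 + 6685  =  9734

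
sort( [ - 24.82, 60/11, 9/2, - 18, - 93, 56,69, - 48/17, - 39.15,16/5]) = [ - 93, - 39.15, - 24.82, - 18,  -  48/17, 16/5, 9/2, 60/11 , 56,69]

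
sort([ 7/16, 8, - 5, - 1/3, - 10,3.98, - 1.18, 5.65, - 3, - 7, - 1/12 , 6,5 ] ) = [ - 10, - 7, - 5, - 3 ,-1.18, - 1/3, - 1/12,7/16,3.98 , 5, 5.65,6, 8]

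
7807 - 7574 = 233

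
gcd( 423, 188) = 47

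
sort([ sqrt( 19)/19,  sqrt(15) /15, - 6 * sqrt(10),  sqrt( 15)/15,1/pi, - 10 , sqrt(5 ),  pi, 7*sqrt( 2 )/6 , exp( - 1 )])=[  -  6*sqrt( 10 ), - 10,sqrt(19)/19,sqrt(15)/15 , sqrt( 15)/15, 1/pi, exp( - 1 ),7 * sqrt(2) /6, sqrt(5),  pi] 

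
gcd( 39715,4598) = 1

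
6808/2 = 3404 =3404.00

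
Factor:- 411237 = - 3^4*5077^1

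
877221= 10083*87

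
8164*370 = 3020680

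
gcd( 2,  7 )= 1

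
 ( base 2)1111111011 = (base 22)227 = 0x3FB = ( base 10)1019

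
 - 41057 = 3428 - 44485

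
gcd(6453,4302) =2151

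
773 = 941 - 168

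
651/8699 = 651/8699  =  0.07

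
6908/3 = 2302 + 2/3 = 2302.67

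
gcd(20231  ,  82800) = 1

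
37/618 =37/618 = 0.06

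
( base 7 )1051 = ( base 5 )3004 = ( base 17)155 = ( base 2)101111011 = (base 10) 379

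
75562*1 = 75562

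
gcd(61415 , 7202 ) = 1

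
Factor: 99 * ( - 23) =-3^2*11^1*23^1 = -2277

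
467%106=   43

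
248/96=31/12 = 2.58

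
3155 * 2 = 6310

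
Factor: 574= 2^1*7^1*41^1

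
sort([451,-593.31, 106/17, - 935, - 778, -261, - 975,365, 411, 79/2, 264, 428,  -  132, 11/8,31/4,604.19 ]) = [ - 975, - 935, - 778,-593.31,  -  261, - 132,11/8,106/17, 31/4,79/2, 264,365,411,  428, 451,604.19 ]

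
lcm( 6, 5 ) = 30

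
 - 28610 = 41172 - 69782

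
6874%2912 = 1050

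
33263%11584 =10095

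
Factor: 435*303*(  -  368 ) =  - 2^4*3^2*5^1*23^1*29^1*101^1  =  - 48504240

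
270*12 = 3240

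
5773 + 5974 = 11747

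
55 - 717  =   - 662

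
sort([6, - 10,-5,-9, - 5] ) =[ - 10 ,-9, - 5 , - 5,  6 ]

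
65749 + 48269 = 114018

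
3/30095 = 3/30095 = 0.00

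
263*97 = 25511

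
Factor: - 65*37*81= - 3^4*5^1*13^1*37^1=-194805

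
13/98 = 13/98 = 0.13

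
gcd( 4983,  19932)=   4983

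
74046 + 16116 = 90162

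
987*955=942585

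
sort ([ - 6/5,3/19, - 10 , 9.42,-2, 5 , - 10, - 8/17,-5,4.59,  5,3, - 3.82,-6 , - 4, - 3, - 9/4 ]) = [ - 10, - 10, - 6, - 5, - 4, - 3.82 , - 3, - 9/4, - 2, - 6/5, - 8/17,3/19, 3, 4.59,5 , 5  ,  9.42 ]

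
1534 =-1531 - -3065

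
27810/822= 33 + 114/137  =  33.83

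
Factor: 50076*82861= 4149347436 = 2^2*3^2*13^1*41^1*43^1 *47^1 * 107^1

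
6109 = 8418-2309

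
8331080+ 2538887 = 10869967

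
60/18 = 3 + 1/3 = 3.33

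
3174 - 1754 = 1420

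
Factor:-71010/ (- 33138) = 15/7 = 3^1 * 5^1 * 7^( -1 ) 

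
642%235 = 172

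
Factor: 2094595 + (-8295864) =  - 1069^1*5801^1 = -6201269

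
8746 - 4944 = 3802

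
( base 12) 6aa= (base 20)29e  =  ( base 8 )1742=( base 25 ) 1EJ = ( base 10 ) 994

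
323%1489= 323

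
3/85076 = 3/85076= 0.00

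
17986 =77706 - 59720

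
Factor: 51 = 3^1*17^1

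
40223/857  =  40223/857 = 46.93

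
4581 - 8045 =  - 3464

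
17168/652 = 4292/163=   26.33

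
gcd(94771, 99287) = 1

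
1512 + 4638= 6150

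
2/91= 2/91=0.02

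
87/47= 1 + 40/47 = 1.85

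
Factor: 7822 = 2^1*3911^1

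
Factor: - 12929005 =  - 5^1*337^1*7673^1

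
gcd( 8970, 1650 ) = 30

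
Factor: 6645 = 3^1*5^1 * 443^1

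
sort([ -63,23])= [- 63 , 23 ] 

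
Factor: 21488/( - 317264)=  - 17^1*251^ ( - 1)= - 17/251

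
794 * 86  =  68284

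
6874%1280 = 474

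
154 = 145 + 9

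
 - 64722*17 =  - 1100274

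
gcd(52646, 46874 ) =2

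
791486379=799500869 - 8014490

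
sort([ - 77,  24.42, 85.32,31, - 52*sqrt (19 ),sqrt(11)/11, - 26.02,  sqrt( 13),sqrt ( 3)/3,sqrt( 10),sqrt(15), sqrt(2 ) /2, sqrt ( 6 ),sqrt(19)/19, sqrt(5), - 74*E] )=[ - 52*sqrt ( 19 ),- 74 * E,-77, - 26.02,  sqrt(19)/19,sqrt(11) /11, sqrt ( 3 )/3,sqrt( 2)/2,sqrt( 5),  sqrt( 6),sqrt(10) , sqrt( 13),sqrt( 15 ),24.42, 31,85.32]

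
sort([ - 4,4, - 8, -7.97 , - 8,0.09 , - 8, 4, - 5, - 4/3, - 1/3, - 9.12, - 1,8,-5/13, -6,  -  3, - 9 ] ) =[ - 9.12, - 9, - 8,- 8, -8, - 7.97 , - 6, - 5 , - 4 ,-3, - 4/3,-1, - 5/13, - 1/3,0.09,4, 4,8] 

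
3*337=1011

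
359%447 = 359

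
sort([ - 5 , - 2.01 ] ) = [ - 5, - 2.01 ]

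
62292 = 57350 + 4942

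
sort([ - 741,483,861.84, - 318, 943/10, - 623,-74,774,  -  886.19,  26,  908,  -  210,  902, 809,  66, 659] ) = [ - 886.19, - 741, - 623, - 318, - 210, - 74,26, 66, 943/10 , 483,659,774, 809, 861.84,902 , 908] 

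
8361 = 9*929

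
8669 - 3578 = 5091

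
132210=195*678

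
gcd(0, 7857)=7857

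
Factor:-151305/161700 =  -2^(- 2 )*5^ (  -  1 )*7^(-1 )*131^1 = -131/140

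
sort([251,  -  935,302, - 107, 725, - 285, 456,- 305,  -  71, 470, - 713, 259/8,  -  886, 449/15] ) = [ - 935 , -886,-713 , - 305, - 285, -107, - 71, 449/15,259/8, 251,302,456,470, 725 ]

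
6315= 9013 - 2698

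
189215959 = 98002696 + 91213263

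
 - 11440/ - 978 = 11 + 341/489 = 11.70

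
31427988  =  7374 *4262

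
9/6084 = 1/676 =0.00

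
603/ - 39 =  - 201/13= - 15.46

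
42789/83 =42789/83=515.53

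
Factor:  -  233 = -233^1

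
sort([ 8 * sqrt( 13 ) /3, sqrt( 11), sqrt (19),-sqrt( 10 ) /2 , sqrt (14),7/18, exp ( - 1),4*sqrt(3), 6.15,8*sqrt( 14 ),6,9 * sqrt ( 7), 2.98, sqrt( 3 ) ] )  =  [ - sqrt( 10)/2,exp( - 1 ), 7/18, sqrt( 3), 2.98,  sqrt( 11),sqrt(14 ), sqrt (19),6, 6.15,4*sqrt( 3),8*sqrt(13) /3,  9*sqrt ( 7), 8*sqrt( 14)]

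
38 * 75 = 2850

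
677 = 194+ 483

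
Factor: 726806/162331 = 2^1*13^( - 1) * 12487^(- 1)*363403^1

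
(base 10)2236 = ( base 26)380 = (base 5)32421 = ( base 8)4274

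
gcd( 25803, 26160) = 3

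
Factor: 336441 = 3^1 *7^1*37^1 * 433^1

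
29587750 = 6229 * 4750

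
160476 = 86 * 1866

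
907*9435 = 8557545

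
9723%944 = 283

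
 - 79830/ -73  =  79830/73 = 1093.56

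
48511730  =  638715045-590203315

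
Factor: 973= 7^1*139^1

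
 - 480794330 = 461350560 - 942144890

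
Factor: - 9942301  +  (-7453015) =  - 2^2*41^1*73^1*1453^1 = - 17395316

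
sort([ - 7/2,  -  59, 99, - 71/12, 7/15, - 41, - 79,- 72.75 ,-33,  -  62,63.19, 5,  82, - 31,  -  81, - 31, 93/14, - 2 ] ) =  [-81 ,-79, - 72.75, - 62 , - 59,  -  41, - 33,-31, - 31, - 71/12 , - 7/2, - 2, 7/15, 5,93/14,  63.19, 82,99]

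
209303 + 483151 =692454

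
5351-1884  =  3467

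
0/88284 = 0 = 0.00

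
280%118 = 44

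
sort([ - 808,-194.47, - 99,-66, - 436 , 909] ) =[ - 808, - 436, -194.47, - 99, - 66,909 ] 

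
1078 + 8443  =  9521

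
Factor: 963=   3^2*107^1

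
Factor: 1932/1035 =2^2*3^(-1) * 5^(-1 )*7^1  =  28/15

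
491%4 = 3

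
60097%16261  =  11314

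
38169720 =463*82440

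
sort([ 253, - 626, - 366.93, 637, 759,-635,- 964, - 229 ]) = [ -964, - 635, - 626,-366.93, - 229, 253, 637, 759] 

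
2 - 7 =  - 5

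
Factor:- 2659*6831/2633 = -18163629/2633  =  - 3^3*11^1*23^1*2633^(  -  1 )*2659^1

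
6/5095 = 6/5095 = 0.00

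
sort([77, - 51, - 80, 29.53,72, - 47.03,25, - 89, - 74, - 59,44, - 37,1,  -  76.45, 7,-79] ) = [  -  89, - 80, - 79,  -  76.45, - 74, - 59, -51,-47.03, - 37,1 , 7,25 , 29.53,44,72,77]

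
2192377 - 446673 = 1745704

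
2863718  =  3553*806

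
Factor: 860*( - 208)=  - 178880 = - 2^6*5^1*13^1*43^1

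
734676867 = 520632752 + 214044115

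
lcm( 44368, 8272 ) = 488048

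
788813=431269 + 357544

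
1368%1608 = 1368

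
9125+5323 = 14448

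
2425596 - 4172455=  -  1746859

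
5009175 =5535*905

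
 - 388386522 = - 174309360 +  - 214077162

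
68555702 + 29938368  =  98494070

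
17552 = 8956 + 8596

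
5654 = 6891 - 1237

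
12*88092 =1057104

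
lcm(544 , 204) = 1632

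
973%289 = 106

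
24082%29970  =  24082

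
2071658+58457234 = 60528892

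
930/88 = 10+25/44 = 10.57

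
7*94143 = 659001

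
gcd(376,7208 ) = 8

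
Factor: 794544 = 2^4*3^1*16553^1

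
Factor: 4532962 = 2^1 * 7^1*47^1*83^2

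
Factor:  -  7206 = -2^1*3^1*1201^1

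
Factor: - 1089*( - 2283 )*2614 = 6498892818 = 2^1*3^3*11^2*761^1*1307^1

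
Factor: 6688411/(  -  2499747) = - 3^(  -  1)*31^( - 1)*26879^( - 1)*6688411^1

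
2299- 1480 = 819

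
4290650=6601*650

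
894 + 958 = 1852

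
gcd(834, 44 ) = 2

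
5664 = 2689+2975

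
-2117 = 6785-8902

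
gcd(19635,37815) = 15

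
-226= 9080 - 9306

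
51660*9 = 464940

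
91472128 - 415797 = 91056331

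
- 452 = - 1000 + 548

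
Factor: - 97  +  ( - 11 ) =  - 108 = - 2^2*3^3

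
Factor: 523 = 523^1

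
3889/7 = 555 + 4/7 =555.57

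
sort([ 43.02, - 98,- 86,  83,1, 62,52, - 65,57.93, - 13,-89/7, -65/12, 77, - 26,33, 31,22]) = [ - 98,-86, - 65, - 26,-13, - 89/7,- 65/12,  1, 22, 31,33, 43.02,52, 57.93, 62, 77, 83] 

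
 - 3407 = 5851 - 9258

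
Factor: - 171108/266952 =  - 291/454=- 2^( - 1) * 3^1*97^1 *227^(  -  1)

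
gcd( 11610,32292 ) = 54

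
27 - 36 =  - 9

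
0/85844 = 0 = 0.00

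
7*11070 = 77490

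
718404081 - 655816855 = 62587226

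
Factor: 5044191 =3^1 * 1681397^1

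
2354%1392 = 962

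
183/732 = 1/4 = 0.25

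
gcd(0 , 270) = 270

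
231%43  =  16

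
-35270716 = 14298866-49569582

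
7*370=2590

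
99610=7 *14230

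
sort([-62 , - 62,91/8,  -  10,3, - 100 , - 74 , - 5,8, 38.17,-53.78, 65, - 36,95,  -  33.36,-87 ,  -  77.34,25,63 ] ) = [ - 100 , - 87, -77.34, - 74, - 62, -62,-53.78 , - 36, - 33.36 , - 10,  -  5,3,8 , 91/8,  25,  38.17,63, 65,95 ] 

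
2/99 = 2/99 = 0.02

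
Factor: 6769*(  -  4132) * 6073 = -169858822084=- 2^2*7^1*967^1*1033^1*6073^1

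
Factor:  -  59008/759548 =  - 2^5*461^1*189887^(-1)  =  - 14752/189887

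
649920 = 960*677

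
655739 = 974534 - 318795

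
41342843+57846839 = 99189682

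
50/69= 50/69= 0.72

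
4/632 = 1/158 = 0.01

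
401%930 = 401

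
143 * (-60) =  - 8580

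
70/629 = 70/629 = 0.11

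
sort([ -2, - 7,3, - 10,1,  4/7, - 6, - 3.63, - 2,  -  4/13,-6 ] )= [ - 10, - 7, -6, - 6, - 3.63, - 2, - 2, - 4/13,4/7,1,3]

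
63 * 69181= 4358403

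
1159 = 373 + 786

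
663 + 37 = 700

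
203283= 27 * 7529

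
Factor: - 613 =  - 613^1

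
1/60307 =1/60307 = 0.00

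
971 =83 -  - 888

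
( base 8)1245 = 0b1010100101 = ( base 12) 485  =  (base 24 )145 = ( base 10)677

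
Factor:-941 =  - 941^1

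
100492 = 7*14356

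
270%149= 121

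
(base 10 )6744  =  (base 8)15130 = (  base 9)10223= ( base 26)9pa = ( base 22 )dkc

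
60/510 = 2/17= 0.12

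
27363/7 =3909 = 3909.00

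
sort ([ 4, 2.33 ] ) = [ 2.33, 4]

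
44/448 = 11/112 =0.10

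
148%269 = 148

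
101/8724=101/8724 = 0.01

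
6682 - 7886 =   -  1204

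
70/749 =10/107  =  0.09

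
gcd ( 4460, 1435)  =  5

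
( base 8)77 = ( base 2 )111111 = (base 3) 2100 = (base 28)27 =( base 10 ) 63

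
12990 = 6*2165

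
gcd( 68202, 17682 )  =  2526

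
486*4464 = 2169504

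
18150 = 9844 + 8306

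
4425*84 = 371700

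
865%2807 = 865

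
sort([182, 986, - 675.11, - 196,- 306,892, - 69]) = [ - 675.11,-306, - 196, - 69, 182,892, 986]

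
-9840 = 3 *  ( -3280) 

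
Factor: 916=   2^2* 229^1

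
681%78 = 57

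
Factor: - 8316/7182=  - 2^1*11^1*19^( -1)= - 22/19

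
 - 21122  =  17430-38552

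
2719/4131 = 2719/4131 = 0.66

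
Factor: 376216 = 2^3*31^1 *37^1*41^1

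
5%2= 1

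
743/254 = 743/254 = 2.93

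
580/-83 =-7 + 1/83 = -6.99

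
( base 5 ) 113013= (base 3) 12200002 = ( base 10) 4133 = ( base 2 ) 1000000100101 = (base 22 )8BJ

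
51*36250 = 1848750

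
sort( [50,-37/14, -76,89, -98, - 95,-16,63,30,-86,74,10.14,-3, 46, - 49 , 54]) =[-98,  -  95, - 86,-76, - 49,-16, - 3, - 37/14,  10.14,30,46,50 , 54,63,74,89 ]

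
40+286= 326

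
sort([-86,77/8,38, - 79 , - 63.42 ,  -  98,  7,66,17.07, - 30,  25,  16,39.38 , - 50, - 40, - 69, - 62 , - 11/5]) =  [ - 98,-86, - 79 , - 69, - 63.42, - 62,-50 ,  -  40,-30,- 11/5,7,77/8 , 16,17.07, 25, 38, 39.38,66 ]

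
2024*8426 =17054224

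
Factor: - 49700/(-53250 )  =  2^1 * 3^( -1)*5^( - 1)*7^1=14/15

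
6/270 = 1/45= 0.02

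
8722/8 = 1090 + 1/4 =1090.25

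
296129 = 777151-481022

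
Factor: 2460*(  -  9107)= - 22403220 = - 2^2*3^1*5^1*7^1*41^1*1301^1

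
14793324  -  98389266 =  - 83595942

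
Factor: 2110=2^1 * 5^1*211^1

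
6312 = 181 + 6131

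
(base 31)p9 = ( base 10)784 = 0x310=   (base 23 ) 1b2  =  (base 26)144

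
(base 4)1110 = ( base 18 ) 4c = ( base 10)84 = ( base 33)2I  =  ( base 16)54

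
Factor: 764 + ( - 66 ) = 2^1 * 349^1 = 698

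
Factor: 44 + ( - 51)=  - 7=- 7^1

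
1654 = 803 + 851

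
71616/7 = 71616/7= 10230.86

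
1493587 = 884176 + 609411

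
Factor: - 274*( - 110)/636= 3^ ( - 1)*5^1*11^1*53^(-1)*137^1 =7535/159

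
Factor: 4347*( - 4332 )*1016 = - 2^5*3^4*7^1*19^2*23^1*127^1 = - 19132503264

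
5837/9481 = 5837/9481 = 0.62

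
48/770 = 24/385 = 0.06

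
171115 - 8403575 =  - 8232460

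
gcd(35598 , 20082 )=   6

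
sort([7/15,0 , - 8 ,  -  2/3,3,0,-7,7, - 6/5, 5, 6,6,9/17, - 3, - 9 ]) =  [ - 9, - 8, - 7, - 3, - 6/5,-2/3, 0, 0,7/15, 9/17,3,  5,6,  6,7] 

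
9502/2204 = 4751/1102=4.31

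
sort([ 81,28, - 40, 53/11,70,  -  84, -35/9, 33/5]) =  [ - 84, - 40, - 35/9,53/11,33/5 , 28,70,81]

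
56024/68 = 823 + 15/17 = 823.88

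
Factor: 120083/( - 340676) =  - 2^( - 2)*7^(  -  1)*23^( -1)*227^1=   -  227/644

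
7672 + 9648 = 17320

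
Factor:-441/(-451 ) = 3^2*7^2 *11^( - 1) * 41^( -1)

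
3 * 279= 837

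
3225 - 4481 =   -  1256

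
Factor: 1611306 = 2^1*3^3*53^1* 563^1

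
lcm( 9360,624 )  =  9360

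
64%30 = 4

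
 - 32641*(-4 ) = 130564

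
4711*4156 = 19578916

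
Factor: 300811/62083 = 181^(-1 )*877^1  =  877/181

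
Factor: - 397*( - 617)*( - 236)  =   - 57807964 =- 2^2*59^1*397^1*617^1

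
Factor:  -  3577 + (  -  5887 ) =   -  2^3 * 7^1*13^2= - 9464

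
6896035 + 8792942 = 15688977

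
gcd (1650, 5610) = 330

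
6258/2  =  3129 = 3129.00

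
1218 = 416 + 802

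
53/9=5 + 8/9 =5.89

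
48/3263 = 48/3263 = 0.01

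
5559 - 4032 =1527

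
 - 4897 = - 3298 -1599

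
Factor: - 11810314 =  - 2^1*151^1*39107^1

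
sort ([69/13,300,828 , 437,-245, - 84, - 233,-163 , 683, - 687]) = [  -  687 , -245 , - 233, - 163 ,-84, 69/13 , 300, 437 , 683,828 ] 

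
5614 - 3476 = 2138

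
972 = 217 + 755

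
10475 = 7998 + 2477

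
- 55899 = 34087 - 89986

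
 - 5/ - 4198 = 5/4198=0.00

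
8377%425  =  302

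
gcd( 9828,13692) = 84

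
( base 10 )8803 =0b10001001100011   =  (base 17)1d7e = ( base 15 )291d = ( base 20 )1203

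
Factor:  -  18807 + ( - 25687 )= - 2^1*22247^1 = - 44494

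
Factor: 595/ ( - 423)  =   - 3^(  -  2) * 5^1*7^1 *17^1*47^( - 1) 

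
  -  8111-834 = -8945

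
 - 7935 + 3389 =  - 4546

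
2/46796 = 1/23398 = 0.00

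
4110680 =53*77560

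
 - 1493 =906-2399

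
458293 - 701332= - 243039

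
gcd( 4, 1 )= 1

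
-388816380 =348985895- 737802275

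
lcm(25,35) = 175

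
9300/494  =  4650/247 =18.83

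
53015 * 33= 1749495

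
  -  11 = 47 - 58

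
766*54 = 41364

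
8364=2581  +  5783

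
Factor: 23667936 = 2^5*3^1 *101^1*2441^1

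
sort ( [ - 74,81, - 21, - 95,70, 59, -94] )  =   [ - 95,  -  94,  -  74, - 21, 59, 70,81]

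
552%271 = 10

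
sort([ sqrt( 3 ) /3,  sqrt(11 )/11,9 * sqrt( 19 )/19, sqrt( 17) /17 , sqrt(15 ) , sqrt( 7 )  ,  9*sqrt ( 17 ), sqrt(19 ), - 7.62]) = [-7.62 , sqrt( 17 )/17,  sqrt( 11)/11 , sqrt( 3) /3,9*sqrt( 19 )/19,  sqrt( 7 ),sqrt(15),sqrt(19 ), 9*sqrt( 17) ]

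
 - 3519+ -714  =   - 4233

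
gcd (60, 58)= 2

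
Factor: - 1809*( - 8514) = 15401826 = 2^1*3^5*11^1*43^1*67^1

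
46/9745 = 46/9745 = 0.00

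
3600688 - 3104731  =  495957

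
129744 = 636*204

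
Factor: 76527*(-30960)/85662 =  - 2^3  *3^2*5^1* 11^1*43^1*773^1*4759^(- 1) = -131626440/4759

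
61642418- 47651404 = 13991014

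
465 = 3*155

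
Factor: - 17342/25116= -29/42 = -2^( - 1)*3^( - 1)*7^(-1 )*29^1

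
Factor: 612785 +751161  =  1363946 = 2^1 * 23^1*149^1*199^1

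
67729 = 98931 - 31202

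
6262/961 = 6 + 16/31 = 6.52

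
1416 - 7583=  - 6167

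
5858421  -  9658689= - 3800268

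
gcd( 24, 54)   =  6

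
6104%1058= 814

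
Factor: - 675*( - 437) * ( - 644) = -2^2*3^3 * 5^2*7^1* 19^1 *23^2= - 189963900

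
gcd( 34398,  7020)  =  702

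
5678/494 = 11 + 122/247= 11.49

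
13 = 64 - 51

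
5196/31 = 167+19/31 = 167.61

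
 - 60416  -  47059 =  - 107475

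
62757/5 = 62757/5=12551.40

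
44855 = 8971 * 5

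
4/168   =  1/42 = 0.02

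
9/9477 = 1/1053 = 0.00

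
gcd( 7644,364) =364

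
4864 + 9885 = 14749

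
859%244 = 127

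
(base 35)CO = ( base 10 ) 444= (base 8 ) 674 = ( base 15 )1E9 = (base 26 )H2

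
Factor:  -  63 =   -  3^2*7^1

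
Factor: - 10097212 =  - 2^2*353^1*7151^1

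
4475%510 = 395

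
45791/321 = 45791/321 = 142.65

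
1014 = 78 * 13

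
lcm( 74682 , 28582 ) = 2315142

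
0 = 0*64453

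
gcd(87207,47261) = 1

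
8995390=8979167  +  16223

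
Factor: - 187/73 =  - 11^1*17^1*73^( - 1 ) 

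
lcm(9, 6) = 18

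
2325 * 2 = 4650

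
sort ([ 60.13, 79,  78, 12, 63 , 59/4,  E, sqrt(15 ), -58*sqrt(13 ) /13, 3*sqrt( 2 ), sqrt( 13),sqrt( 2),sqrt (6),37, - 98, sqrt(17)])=[ - 98,- 58*sqrt( 13 )/13,sqrt( 2 ), sqrt(6), E,sqrt(13) , sqrt(15), sqrt(17) , 3*sqrt(2 ),12, 59/4, 37 , 60.13  ,  63, 78, 79 ] 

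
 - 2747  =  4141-6888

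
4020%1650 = 720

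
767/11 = 767/11   =  69.73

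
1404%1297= 107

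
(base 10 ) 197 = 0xC5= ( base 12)145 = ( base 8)305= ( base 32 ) 65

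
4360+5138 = 9498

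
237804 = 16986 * 14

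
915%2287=915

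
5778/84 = 68 + 11/14 = 68.79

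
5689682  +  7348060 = 13037742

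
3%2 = 1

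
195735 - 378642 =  - 182907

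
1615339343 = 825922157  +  789417186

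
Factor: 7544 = 2^3*23^1*41^1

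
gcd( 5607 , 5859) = 63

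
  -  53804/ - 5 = 53804/5 = 10760.80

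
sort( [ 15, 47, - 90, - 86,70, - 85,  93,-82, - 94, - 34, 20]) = [ - 94,-90, - 86, - 85, - 82 , - 34, 15, 20, 47, 70,93] 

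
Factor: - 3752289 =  - 3^2*23^1 * 18127^1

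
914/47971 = 914/47971 = 0.02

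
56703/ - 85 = -56703/85 = -667.09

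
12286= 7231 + 5055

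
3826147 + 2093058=5919205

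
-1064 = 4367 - 5431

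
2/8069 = 2/8069= 0.00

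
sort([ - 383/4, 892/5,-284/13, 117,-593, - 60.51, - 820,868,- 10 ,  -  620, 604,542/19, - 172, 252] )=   [- 820,  -  620, - 593, - 172,  -  383/4,  -  60.51, - 284/13,- 10,542/19, 117,892/5, 252, 604, 868]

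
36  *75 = 2700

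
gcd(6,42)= 6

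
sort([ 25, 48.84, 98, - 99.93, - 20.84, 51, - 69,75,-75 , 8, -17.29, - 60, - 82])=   [ - 99.93, - 82, - 75,-69, - 60, - 20.84, - 17.29, 8, 25,48.84,51,75,98]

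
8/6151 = 8/6151 = 0.00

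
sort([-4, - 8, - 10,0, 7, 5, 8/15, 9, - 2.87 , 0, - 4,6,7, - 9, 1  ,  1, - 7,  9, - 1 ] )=[-10, - 9,-8, - 7, - 4,-4, - 2.87, - 1,0, 0,  8/15, 1,1, 5, 6, 7, 7, 9,9 ]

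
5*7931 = 39655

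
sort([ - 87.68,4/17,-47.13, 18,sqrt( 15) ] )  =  [ - 87.68, - 47.13, 4/17,sqrt (15),  18] 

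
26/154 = 13/77 = 0.17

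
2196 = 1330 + 866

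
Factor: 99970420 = 2^2*5^1 * 11^1*23^2*859^1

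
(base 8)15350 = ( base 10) 6888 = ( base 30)7ji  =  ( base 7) 26040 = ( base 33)6ao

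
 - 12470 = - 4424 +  - 8046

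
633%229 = 175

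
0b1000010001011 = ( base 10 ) 4235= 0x108b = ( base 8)10213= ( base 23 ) 803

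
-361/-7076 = 361/7076 = 0.05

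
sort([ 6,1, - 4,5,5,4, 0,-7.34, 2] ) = [ - 7.34 ,-4, 0, 1,2,4,5,5  ,  6]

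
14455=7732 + 6723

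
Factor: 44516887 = 1531^1*29077^1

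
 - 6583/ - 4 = 6583/4 = 1645.75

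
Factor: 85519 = 7^1*19^1*643^1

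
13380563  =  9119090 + 4261473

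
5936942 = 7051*842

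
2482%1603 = 879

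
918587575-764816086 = 153771489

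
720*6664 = 4798080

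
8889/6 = 1481 + 1/2 = 1481.50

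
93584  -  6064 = 87520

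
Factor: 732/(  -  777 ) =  - 2^2*7^( - 1)*37^( - 1 )*61^1 = - 244/259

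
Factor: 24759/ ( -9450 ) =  - 131/50 = - 2^(-1) * 5^( - 2 ) * 131^1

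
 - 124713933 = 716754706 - 841468639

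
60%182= 60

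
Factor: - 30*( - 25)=750 = 2^1 * 3^1*5^3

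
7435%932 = 911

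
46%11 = 2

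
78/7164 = 13/1194 = 0.01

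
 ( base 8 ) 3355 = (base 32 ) 1ND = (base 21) 409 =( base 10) 1773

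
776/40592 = 97/5074 = 0.02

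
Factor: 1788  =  2^2*3^1 * 149^1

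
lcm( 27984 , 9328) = 27984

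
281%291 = 281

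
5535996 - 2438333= 3097663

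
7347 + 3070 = 10417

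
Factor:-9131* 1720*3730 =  -58580843600  =  - 2^4*5^2*23^1*43^1*373^1 *397^1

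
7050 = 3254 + 3796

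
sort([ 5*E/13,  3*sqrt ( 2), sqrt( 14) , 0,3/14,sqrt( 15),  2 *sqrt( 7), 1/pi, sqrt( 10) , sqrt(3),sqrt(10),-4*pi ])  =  [ - 4*pi,0,3/14, 1/pi,5*E/13, sqrt ( 3) , sqrt( 10), sqrt(10) , sqrt (14),  sqrt ( 15), 3*sqrt( 2), 2*sqrt(7)]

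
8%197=8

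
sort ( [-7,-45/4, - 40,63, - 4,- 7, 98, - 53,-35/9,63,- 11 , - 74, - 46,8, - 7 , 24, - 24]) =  [ - 74, - 53,  -  46, - 40,  -  24,  -  45/4, - 11, - 7, - 7, - 7,-4, - 35/9,  8, 24, 63,63 , 98]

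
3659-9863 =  - 6204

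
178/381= 178/381 = 0.47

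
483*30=14490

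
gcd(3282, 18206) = 2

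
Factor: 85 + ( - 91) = - 6 = - 2^1* 3^1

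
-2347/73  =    -  33 + 62/73 = - 32.15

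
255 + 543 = 798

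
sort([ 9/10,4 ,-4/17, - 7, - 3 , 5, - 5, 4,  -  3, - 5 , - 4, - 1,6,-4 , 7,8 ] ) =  [-7,- 5, - 5, - 4,-4, - 3,-3, - 1, - 4/17,9/10,4,4,5,6, 7, 8 ] 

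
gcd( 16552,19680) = 8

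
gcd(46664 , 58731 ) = 1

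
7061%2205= 446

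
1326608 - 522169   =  804439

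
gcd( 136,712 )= 8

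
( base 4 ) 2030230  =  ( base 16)232c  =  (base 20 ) 12a4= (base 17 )1e2b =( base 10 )9004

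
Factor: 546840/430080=2^( - 9)*3^1 * 7^1 * 31^1 = 651/512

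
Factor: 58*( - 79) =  - 2^1 * 29^1* 79^1 = - 4582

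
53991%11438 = 8239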